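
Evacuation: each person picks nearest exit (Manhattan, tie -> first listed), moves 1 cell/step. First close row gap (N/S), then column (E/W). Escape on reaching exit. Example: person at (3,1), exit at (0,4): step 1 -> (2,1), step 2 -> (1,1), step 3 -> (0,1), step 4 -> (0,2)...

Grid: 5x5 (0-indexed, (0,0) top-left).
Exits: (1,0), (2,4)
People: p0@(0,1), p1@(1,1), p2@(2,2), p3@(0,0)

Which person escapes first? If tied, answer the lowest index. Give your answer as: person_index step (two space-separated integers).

Step 1: p0:(0,1)->(1,1) | p1:(1,1)->(1,0)->EXIT | p2:(2,2)->(2,3) | p3:(0,0)->(1,0)->EXIT
Step 2: p0:(1,1)->(1,0)->EXIT | p1:escaped | p2:(2,3)->(2,4)->EXIT | p3:escaped
Exit steps: [2, 1, 2, 1]
First to escape: p1 at step 1

Answer: 1 1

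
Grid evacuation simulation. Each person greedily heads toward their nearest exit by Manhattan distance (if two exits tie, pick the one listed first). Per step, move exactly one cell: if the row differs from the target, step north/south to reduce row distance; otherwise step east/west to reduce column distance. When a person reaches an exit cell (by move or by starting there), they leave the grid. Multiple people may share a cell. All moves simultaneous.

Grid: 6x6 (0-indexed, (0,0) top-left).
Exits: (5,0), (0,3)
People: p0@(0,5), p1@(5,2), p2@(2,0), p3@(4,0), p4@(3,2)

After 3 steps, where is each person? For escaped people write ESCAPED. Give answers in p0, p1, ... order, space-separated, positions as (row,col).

Step 1: p0:(0,5)->(0,4) | p1:(5,2)->(5,1) | p2:(2,0)->(3,0) | p3:(4,0)->(5,0)->EXIT | p4:(3,2)->(4,2)
Step 2: p0:(0,4)->(0,3)->EXIT | p1:(5,1)->(5,0)->EXIT | p2:(3,0)->(4,0) | p3:escaped | p4:(4,2)->(5,2)
Step 3: p0:escaped | p1:escaped | p2:(4,0)->(5,0)->EXIT | p3:escaped | p4:(5,2)->(5,1)

ESCAPED ESCAPED ESCAPED ESCAPED (5,1)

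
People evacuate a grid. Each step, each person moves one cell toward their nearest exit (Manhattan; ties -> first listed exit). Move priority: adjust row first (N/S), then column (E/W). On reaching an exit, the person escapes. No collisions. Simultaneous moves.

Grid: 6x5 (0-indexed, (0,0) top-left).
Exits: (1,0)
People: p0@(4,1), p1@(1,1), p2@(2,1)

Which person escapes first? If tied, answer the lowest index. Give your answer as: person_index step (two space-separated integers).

Step 1: p0:(4,1)->(3,1) | p1:(1,1)->(1,0)->EXIT | p2:(2,1)->(1,1)
Step 2: p0:(3,1)->(2,1) | p1:escaped | p2:(1,1)->(1,0)->EXIT
Step 3: p0:(2,1)->(1,1) | p1:escaped | p2:escaped
Step 4: p0:(1,1)->(1,0)->EXIT | p1:escaped | p2:escaped
Exit steps: [4, 1, 2]
First to escape: p1 at step 1

Answer: 1 1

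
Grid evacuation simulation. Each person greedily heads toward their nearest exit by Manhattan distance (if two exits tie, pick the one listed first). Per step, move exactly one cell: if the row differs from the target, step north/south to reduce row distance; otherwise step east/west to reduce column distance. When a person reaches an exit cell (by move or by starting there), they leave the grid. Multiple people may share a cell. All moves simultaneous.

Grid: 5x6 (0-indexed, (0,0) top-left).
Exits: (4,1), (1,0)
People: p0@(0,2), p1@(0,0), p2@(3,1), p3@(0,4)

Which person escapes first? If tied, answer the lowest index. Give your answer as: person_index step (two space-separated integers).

Answer: 1 1

Derivation:
Step 1: p0:(0,2)->(1,2) | p1:(0,0)->(1,0)->EXIT | p2:(3,1)->(4,1)->EXIT | p3:(0,4)->(1,4)
Step 2: p0:(1,2)->(1,1) | p1:escaped | p2:escaped | p3:(1,4)->(1,3)
Step 3: p0:(1,1)->(1,0)->EXIT | p1:escaped | p2:escaped | p3:(1,3)->(1,2)
Step 4: p0:escaped | p1:escaped | p2:escaped | p3:(1,2)->(1,1)
Step 5: p0:escaped | p1:escaped | p2:escaped | p3:(1,1)->(1,0)->EXIT
Exit steps: [3, 1, 1, 5]
First to escape: p1 at step 1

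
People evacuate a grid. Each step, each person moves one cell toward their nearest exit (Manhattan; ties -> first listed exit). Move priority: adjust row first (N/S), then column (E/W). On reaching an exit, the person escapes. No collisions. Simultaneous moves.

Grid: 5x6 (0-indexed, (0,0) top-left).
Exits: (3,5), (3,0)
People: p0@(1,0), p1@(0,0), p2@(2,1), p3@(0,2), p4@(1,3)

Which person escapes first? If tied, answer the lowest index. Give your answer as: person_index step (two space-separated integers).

Answer: 0 2

Derivation:
Step 1: p0:(1,0)->(2,0) | p1:(0,0)->(1,0) | p2:(2,1)->(3,1) | p3:(0,2)->(1,2) | p4:(1,3)->(2,3)
Step 2: p0:(2,0)->(3,0)->EXIT | p1:(1,0)->(2,0) | p2:(3,1)->(3,0)->EXIT | p3:(1,2)->(2,2) | p4:(2,3)->(3,3)
Step 3: p0:escaped | p1:(2,0)->(3,0)->EXIT | p2:escaped | p3:(2,2)->(3,2) | p4:(3,3)->(3,4)
Step 4: p0:escaped | p1:escaped | p2:escaped | p3:(3,2)->(3,1) | p4:(3,4)->(3,5)->EXIT
Step 5: p0:escaped | p1:escaped | p2:escaped | p3:(3,1)->(3,0)->EXIT | p4:escaped
Exit steps: [2, 3, 2, 5, 4]
First to escape: p0 at step 2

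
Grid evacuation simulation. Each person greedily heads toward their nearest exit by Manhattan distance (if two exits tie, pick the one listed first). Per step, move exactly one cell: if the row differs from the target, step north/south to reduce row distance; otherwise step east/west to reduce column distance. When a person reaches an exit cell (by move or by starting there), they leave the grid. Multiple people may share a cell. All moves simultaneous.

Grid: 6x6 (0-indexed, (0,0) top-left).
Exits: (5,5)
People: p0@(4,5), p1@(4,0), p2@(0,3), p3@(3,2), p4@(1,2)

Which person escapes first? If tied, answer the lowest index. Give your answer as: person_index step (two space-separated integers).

Step 1: p0:(4,5)->(5,5)->EXIT | p1:(4,0)->(5,0) | p2:(0,3)->(1,3) | p3:(3,2)->(4,2) | p4:(1,2)->(2,2)
Step 2: p0:escaped | p1:(5,0)->(5,1) | p2:(1,3)->(2,3) | p3:(4,2)->(5,2) | p4:(2,2)->(3,2)
Step 3: p0:escaped | p1:(5,1)->(5,2) | p2:(2,3)->(3,3) | p3:(5,2)->(5,3) | p4:(3,2)->(4,2)
Step 4: p0:escaped | p1:(5,2)->(5,3) | p2:(3,3)->(4,3) | p3:(5,3)->(5,4) | p4:(4,2)->(5,2)
Step 5: p0:escaped | p1:(5,3)->(5,4) | p2:(4,3)->(5,3) | p3:(5,4)->(5,5)->EXIT | p4:(5,2)->(5,3)
Step 6: p0:escaped | p1:(5,4)->(5,5)->EXIT | p2:(5,3)->(5,4) | p3:escaped | p4:(5,3)->(5,4)
Step 7: p0:escaped | p1:escaped | p2:(5,4)->(5,5)->EXIT | p3:escaped | p4:(5,4)->(5,5)->EXIT
Exit steps: [1, 6, 7, 5, 7]
First to escape: p0 at step 1

Answer: 0 1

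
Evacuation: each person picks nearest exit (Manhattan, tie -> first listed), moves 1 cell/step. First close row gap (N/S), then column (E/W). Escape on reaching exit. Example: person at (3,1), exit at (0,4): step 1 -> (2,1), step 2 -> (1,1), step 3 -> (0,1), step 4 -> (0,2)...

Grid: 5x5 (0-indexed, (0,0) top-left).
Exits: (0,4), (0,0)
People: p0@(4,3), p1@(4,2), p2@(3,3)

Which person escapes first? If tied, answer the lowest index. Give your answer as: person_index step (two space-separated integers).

Step 1: p0:(4,3)->(3,3) | p1:(4,2)->(3,2) | p2:(3,3)->(2,3)
Step 2: p0:(3,3)->(2,3) | p1:(3,2)->(2,2) | p2:(2,3)->(1,3)
Step 3: p0:(2,3)->(1,3) | p1:(2,2)->(1,2) | p2:(1,3)->(0,3)
Step 4: p0:(1,3)->(0,3) | p1:(1,2)->(0,2) | p2:(0,3)->(0,4)->EXIT
Step 5: p0:(0,3)->(0,4)->EXIT | p1:(0,2)->(0,3) | p2:escaped
Step 6: p0:escaped | p1:(0,3)->(0,4)->EXIT | p2:escaped
Exit steps: [5, 6, 4]
First to escape: p2 at step 4

Answer: 2 4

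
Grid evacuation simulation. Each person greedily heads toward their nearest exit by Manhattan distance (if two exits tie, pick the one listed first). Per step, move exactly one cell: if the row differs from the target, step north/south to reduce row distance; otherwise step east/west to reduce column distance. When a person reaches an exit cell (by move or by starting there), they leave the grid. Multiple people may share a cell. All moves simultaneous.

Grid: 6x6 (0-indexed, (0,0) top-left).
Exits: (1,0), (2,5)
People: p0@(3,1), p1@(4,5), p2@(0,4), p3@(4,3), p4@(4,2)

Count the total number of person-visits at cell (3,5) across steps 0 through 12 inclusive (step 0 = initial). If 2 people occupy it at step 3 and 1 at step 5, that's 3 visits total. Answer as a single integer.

Answer: 1

Derivation:
Step 0: p0@(3,1) p1@(4,5) p2@(0,4) p3@(4,3) p4@(4,2) -> at (3,5): 0 [-], cum=0
Step 1: p0@(2,1) p1@(3,5) p2@(1,4) p3@(3,3) p4@(3,2) -> at (3,5): 1 [p1], cum=1
Step 2: p0@(1,1) p1@ESC p2@(2,4) p3@(2,3) p4@(2,2) -> at (3,5): 0 [-], cum=1
Step 3: p0@ESC p1@ESC p2@ESC p3@(2,4) p4@(1,2) -> at (3,5): 0 [-], cum=1
Step 4: p0@ESC p1@ESC p2@ESC p3@ESC p4@(1,1) -> at (3,5): 0 [-], cum=1
Step 5: p0@ESC p1@ESC p2@ESC p3@ESC p4@ESC -> at (3,5): 0 [-], cum=1
Total visits = 1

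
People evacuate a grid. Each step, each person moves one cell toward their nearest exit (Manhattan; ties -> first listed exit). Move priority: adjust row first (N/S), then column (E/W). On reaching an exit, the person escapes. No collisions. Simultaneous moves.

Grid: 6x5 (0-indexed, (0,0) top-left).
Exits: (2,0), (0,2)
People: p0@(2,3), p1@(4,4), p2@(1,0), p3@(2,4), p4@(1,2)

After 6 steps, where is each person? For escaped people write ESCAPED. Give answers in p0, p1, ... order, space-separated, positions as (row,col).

Step 1: p0:(2,3)->(2,2) | p1:(4,4)->(3,4) | p2:(1,0)->(2,0)->EXIT | p3:(2,4)->(2,3) | p4:(1,2)->(0,2)->EXIT
Step 2: p0:(2,2)->(2,1) | p1:(3,4)->(2,4) | p2:escaped | p3:(2,3)->(2,2) | p4:escaped
Step 3: p0:(2,1)->(2,0)->EXIT | p1:(2,4)->(2,3) | p2:escaped | p3:(2,2)->(2,1) | p4:escaped
Step 4: p0:escaped | p1:(2,3)->(2,2) | p2:escaped | p3:(2,1)->(2,0)->EXIT | p4:escaped
Step 5: p0:escaped | p1:(2,2)->(2,1) | p2:escaped | p3:escaped | p4:escaped
Step 6: p0:escaped | p1:(2,1)->(2,0)->EXIT | p2:escaped | p3:escaped | p4:escaped

ESCAPED ESCAPED ESCAPED ESCAPED ESCAPED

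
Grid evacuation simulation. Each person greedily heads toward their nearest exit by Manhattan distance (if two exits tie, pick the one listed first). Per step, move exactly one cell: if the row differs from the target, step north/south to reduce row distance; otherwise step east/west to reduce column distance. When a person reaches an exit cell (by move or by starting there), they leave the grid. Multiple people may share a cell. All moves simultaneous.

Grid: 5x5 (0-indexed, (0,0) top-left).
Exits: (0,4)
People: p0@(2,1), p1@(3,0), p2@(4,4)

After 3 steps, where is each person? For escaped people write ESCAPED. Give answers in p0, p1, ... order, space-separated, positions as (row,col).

Step 1: p0:(2,1)->(1,1) | p1:(3,0)->(2,0) | p2:(4,4)->(3,4)
Step 2: p0:(1,1)->(0,1) | p1:(2,0)->(1,0) | p2:(3,4)->(2,4)
Step 3: p0:(0,1)->(0,2) | p1:(1,0)->(0,0) | p2:(2,4)->(1,4)

(0,2) (0,0) (1,4)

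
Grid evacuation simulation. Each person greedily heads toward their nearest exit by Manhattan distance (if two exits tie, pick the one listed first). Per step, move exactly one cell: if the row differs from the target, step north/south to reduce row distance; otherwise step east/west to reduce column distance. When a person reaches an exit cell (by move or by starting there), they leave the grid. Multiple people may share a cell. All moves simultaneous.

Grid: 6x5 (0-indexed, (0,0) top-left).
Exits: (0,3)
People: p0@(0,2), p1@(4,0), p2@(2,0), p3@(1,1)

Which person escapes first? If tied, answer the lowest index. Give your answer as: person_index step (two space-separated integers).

Answer: 0 1

Derivation:
Step 1: p0:(0,2)->(0,3)->EXIT | p1:(4,0)->(3,0) | p2:(2,0)->(1,0) | p3:(1,1)->(0,1)
Step 2: p0:escaped | p1:(3,0)->(2,0) | p2:(1,0)->(0,0) | p3:(0,1)->(0,2)
Step 3: p0:escaped | p1:(2,0)->(1,0) | p2:(0,0)->(0,1) | p3:(0,2)->(0,3)->EXIT
Step 4: p0:escaped | p1:(1,0)->(0,0) | p2:(0,1)->(0,2) | p3:escaped
Step 5: p0:escaped | p1:(0,0)->(0,1) | p2:(0,2)->(0,3)->EXIT | p3:escaped
Step 6: p0:escaped | p1:(0,1)->(0,2) | p2:escaped | p3:escaped
Step 7: p0:escaped | p1:(0,2)->(0,3)->EXIT | p2:escaped | p3:escaped
Exit steps: [1, 7, 5, 3]
First to escape: p0 at step 1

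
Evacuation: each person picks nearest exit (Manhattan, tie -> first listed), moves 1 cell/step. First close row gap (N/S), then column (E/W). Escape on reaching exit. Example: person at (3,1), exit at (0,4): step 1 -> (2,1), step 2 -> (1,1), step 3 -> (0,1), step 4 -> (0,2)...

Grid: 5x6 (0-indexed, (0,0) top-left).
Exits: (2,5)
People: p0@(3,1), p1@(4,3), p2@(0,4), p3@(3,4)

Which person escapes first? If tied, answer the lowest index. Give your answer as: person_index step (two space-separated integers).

Answer: 3 2

Derivation:
Step 1: p0:(3,1)->(2,1) | p1:(4,3)->(3,3) | p2:(0,4)->(1,4) | p3:(3,4)->(2,4)
Step 2: p0:(2,1)->(2,2) | p1:(3,3)->(2,3) | p2:(1,4)->(2,4) | p3:(2,4)->(2,5)->EXIT
Step 3: p0:(2,2)->(2,3) | p1:(2,3)->(2,4) | p2:(2,4)->(2,5)->EXIT | p3:escaped
Step 4: p0:(2,3)->(2,4) | p1:(2,4)->(2,5)->EXIT | p2:escaped | p3:escaped
Step 5: p0:(2,4)->(2,5)->EXIT | p1:escaped | p2:escaped | p3:escaped
Exit steps: [5, 4, 3, 2]
First to escape: p3 at step 2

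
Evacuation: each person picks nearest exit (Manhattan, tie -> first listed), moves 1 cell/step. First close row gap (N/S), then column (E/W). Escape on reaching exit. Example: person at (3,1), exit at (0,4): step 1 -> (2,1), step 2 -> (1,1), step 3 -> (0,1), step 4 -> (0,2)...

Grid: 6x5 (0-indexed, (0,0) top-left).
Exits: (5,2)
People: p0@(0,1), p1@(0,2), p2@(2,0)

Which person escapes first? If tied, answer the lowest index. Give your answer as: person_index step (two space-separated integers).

Step 1: p0:(0,1)->(1,1) | p1:(0,2)->(1,2) | p2:(2,0)->(3,0)
Step 2: p0:(1,1)->(2,1) | p1:(1,2)->(2,2) | p2:(3,0)->(4,0)
Step 3: p0:(2,1)->(3,1) | p1:(2,2)->(3,2) | p2:(4,0)->(5,0)
Step 4: p0:(3,1)->(4,1) | p1:(3,2)->(4,2) | p2:(5,0)->(5,1)
Step 5: p0:(4,1)->(5,1) | p1:(4,2)->(5,2)->EXIT | p2:(5,1)->(5,2)->EXIT
Step 6: p0:(5,1)->(5,2)->EXIT | p1:escaped | p2:escaped
Exit steps: [6, 5, 5]
First to escape: p1 at step 5

Answer: 1 5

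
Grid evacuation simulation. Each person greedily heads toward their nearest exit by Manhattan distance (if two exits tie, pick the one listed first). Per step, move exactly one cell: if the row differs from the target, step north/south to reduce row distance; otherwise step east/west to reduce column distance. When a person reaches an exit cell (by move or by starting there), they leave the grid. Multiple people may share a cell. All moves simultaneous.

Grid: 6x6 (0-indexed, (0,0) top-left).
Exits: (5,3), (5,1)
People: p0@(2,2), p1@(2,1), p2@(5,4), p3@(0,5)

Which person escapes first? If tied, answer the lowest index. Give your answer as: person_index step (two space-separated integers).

Answer: 2 1

Derivation:
Step 1: p0:(2,2)->(3,2) | p1:(2,1)->(3,1) | p2:(5,4)->(5,3)->EXIT | p3:(0,5)->(1,5)
Step 2: p0:(3,2)->(4,2) | p1:(3,1)->(4,1) | p2:escaped | p3:(1,5)->(2,5)
Step 3: p0:(4,2)->(5,2) | p1:(4,1)->(5,1)->EXIT | p2:escaped | p3:(2,5)->(3,5)
Step 4: p0:(5,2)->(5,3)->EXIT | p1:escaped | p2:escaped | p3:(3,5)->(4,5)
Step 5: p0:escaped | p1:escaped | p2:escaped | p3:(4,5)->(5,5)
Step 6: p0:escaped | p1:escaped | p2:escaped | p3:(5,5)->(5,4)
Step 7: p0:escaped | p1:escaped | p2:escaped | p3:(5,4)->(5,3)->EXIT
Exit steps: [4, 3, 1, 7]
First to escape: p2 at step 1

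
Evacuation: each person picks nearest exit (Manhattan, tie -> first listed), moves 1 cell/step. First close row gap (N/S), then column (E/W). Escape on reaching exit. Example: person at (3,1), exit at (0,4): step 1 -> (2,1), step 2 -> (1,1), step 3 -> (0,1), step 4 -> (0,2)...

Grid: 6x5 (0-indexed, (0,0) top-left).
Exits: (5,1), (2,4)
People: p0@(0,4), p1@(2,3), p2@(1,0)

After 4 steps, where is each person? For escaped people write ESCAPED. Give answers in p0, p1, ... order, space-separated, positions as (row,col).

Step 1: p0:(0,4)->(1,4) | p1:(2,3)->(2,4)->EXIT | p2:(1,0)->(2,0)
Step 2: p0:(1,4)->(2,4)->EXIT | p1:escaped | p2:(2,0)->(3,0)
Step 3: p0:escaped | p1:escaped | p2:(3,0)->(4,0)
Step 4: p0:escaped | p1:escaped | p2:(4,0)->(5,0)

ESCAPED ESCAPED (5,0)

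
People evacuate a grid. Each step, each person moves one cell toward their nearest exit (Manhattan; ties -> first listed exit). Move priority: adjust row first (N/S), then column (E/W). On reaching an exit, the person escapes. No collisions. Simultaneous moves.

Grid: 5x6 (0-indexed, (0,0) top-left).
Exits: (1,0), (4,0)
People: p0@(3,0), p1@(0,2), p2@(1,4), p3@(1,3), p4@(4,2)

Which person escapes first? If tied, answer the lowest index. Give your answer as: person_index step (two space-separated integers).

Answer: 0 1

Derivation:
Step 1: p0:(3,0)->(4,0)->EXIT | p1:(0,2)->(1,2) | p2:(1,4)->(1,3) | p3:(1,3)->(1,2) | p4:(4,2)->(4,1)
Step 2: p0:escaped | p1:(1,2)->(1,1) | p2:(1,3)->(1,2) | p3:(1,2)->(1,1) | p4:(4,1)->(4,0)->EXIT
Step 3: p0:escaped | p1:(1,1)->(1,0)->EXIT | p2:(1,2)->(1,1) | p3:(1,1)->(1,0)->EXIT | p4:escaped
Step 4: p0:escaped | p1:escaped | p2:(1,1)->(1,0)->EXIT | p3:escaped | p4:escaped
Exit steps: [1, 3, 4, 3, 2]
First to escape: p0 at step 1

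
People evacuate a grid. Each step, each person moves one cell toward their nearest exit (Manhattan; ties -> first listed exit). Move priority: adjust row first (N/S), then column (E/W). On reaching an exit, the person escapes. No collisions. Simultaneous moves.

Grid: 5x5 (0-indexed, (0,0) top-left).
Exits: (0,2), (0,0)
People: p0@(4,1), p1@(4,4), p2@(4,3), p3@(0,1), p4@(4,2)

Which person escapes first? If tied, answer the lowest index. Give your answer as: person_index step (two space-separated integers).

Answer: 3 1

Derivation:
Step 1: p0:(4,1)->(3,1) | p1:(4,4)->(3,4) | p2:(4,3)->(3,3) | p3:(0,1)->(0,2)->EXIT | p4:(4,2)->(3,2)
Step 2: p0:(3,1)->(2,1) | p1:(3,4)->(2,4) | p2:(3,3)->(2,3) | p3:escaped | p4:(3,2)->(2,2)
Step 3: p0:(2,1)->(1,1) | p1:(2,4)->(1,4) | p2:(2,3)->(1,3) | p3:escaped | p4:(2,2)->(1,2)
Step 4: p0:(1,1)->(0,1) | p1:(1,4)->(0,4) | p2:(1,3)->(0,3) | p3:escaped | p4:(1,2)->(0,2)->EXIT
Step 5: p0:(0,1)->(0,2)->EXIT | p1:(0,4)->(0,3) | p2:(0,3)->(0,2)->EXIT | p3:escaped | p4:escaped
Step 6: p0:escaped | p1:(0,3)->(0,2)->EXIT | p2:escaped | p3:escaped | p4:escaped
Exit steps: [5, 6, 5, 1, 4]
First to escape: p3 at step 1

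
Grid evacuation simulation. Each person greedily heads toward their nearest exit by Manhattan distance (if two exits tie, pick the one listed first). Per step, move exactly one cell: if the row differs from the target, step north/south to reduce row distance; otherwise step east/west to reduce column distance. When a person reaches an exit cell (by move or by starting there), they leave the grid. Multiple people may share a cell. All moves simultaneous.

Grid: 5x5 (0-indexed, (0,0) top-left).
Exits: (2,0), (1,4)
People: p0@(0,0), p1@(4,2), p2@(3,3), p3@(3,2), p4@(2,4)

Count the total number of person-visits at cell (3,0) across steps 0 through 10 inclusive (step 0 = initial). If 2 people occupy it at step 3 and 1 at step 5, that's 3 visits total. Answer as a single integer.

Answer: 0

Derivation:
Step 0: p0@(0,0) p1@(4,2) p2@(3,3) p3@(3,2) p4@(2,4) -> at (3,0): 0 [-], cum=0
Step 1: p0@(1,0) p1@(3,2) p2@(2,3) p3@(2,2) p4@ESC -> at (3,0): 0 [-], cum=0
Step 2: p0@ESC p1@(2,2) p2@(1,3) p3@(2,1) p4@ESC -> at (3,0): 0 [-], cum=0
Step 3: p0@ESC p1@(2,1) p2@ESC p3@ESC p4@ESC -> at (3,0): 0 [-], cum=0
Step 4: p0@ESC p1@ESC p2@ESC p3@ESC p4@ESC -> at (3,0): 0 [-], cum=0
Total visits = 0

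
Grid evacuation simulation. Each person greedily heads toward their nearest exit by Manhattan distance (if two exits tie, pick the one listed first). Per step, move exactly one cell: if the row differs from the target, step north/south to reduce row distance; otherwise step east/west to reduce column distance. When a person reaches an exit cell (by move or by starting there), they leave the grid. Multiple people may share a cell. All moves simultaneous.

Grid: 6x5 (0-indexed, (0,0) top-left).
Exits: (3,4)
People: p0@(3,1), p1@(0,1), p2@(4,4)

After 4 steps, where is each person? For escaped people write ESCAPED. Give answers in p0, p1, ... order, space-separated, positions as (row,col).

Step 1: p0:(3,1)->(3,2) | p1:(0,1)->(1,1) | p2:(4,4)->(3,4)->EXIT
Step 2: p0:(3,2)->(3,3) | p1:(1,1)->(2,1) | p2:escaped
Step 3: p0:(3,3)->(3,4)->EXIT | p1:(2,1)->(3,1) | p2:escaped
Step 4: p0:escaped | p1:(3,1)->(3,2) | p2:escaped

ESCAPED (3,2) ESCAPED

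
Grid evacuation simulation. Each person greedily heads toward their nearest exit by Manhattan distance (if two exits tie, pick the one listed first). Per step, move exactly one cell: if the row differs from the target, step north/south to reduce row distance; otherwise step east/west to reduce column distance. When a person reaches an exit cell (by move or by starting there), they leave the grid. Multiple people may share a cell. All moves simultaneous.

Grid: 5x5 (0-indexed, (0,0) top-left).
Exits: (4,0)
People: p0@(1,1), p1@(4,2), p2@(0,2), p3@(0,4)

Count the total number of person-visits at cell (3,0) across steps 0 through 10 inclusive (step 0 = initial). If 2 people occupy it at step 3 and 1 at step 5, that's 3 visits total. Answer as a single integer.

Answer: 0

Derivation:
Step 0: p0@(1,1) p1@(4,2) p2@(0,2) p3@(0,4) -> at (3,0): 0 [-], cum=0
Step 1: p0@(2,1) p1@(4,1) p2@(1,2) p3@(1,4) -> at (3,0): 0 [-], cum=0
Step 2: p0@(3,1) p1@ESC p2@(2,2) p3@(2,4) -> at (3,0): 0 [-], cum=0
Step 3: p0@(4,1) p1@ESC p2@(3,2) p3@(3,4) -> at (3,0): 0 [-], cum=0
Step 4: p0@ESC p1@ESC p2@(4,2) p3@(4,4) -> at (3,0): 0 [-], cum=0
Step 5: p0@ESC p1@ESC p2@(4,1) p3@(4,3) -> at (3,0): 0 [-], cum=0
Step 6: p0@ESC p1@ESC p2@ESC p3@(4,2) -> at (3,0): 0 [-], cum=0
Step 7: p0@ESC p1@ESC p2@ESC p3@(4,1) -> at (3,0): 0 [-], cum=0
Step 8: p0@ESC p1@ESC p2@ESC p3@ESC -> at (3,0): 0 [-], cum=0
Total visits = 0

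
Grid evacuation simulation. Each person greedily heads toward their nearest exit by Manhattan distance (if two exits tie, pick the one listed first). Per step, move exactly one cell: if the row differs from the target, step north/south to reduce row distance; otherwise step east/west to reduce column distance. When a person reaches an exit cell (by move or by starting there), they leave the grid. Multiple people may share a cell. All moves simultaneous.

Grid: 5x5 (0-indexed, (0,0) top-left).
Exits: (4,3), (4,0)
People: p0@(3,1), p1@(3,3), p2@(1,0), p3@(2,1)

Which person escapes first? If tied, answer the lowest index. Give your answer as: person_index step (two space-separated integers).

Answer: 1 1

Derivation:
Step 1: p0:(3,1)->(4,1) | p1:(3,3)->(4,3)->EXIT | p2:(1,0)->(2,0) | p3:(2,1)->(3,1)
Step 2: p0:(4,1)->(4,0)->EXIT | p1:escaped | p2:(2,0)->(3,0) | p3:(3,1)->(4,1)
Step 3: p0:escaped | p1:escaped | p2:(3,0)->(4,0)->EXIT | p3:(4,1)->(4,0)->EXIT
Exit steps: [2, 1, 3, 3]
First to escape: p1 at step 1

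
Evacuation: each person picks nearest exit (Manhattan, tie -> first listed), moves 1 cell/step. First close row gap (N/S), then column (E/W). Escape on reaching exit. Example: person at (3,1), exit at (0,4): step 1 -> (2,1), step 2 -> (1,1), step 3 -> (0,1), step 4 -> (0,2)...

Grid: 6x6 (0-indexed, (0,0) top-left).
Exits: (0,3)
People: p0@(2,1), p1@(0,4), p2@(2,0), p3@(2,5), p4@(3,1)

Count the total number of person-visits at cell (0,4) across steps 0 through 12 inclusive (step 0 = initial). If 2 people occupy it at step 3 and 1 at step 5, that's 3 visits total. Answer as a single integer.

Step 0: p0@(2,1) p1@(0,4) p2@(2,0) p3@(2,5) p4@(3,1) -> at (0,4): 1 [p1], cum=1
Step 1: p0@(1,1) p1@ESC p2@(1,0) p3@(1,5) p4@(2,1) -> at (0,4): 0 [-], cum=1
Step 2: p0@(0,1) p1@ESC p2@(0,0) p3@(0,5) p4@(1,1) -> at (0,4): 0 [-], cum=1
Step 3: p0@(0,2) p1@ESC p2@(0,1) p3@(0,4) p4@(0,1) -> at (0,4): 1 [p3], cum=2
Step 4: p0@ESC p1@ESC p2@(0,2) p3@ESC p4@(0,2) -> at (0,4): 0 [-], cum=2
Step 5: p0@ESC p1@ESC p2@ESC p3@ESC p4@ESC -> at (0,4): 0 [-], cum=2
Total visits = 2

Answer: 2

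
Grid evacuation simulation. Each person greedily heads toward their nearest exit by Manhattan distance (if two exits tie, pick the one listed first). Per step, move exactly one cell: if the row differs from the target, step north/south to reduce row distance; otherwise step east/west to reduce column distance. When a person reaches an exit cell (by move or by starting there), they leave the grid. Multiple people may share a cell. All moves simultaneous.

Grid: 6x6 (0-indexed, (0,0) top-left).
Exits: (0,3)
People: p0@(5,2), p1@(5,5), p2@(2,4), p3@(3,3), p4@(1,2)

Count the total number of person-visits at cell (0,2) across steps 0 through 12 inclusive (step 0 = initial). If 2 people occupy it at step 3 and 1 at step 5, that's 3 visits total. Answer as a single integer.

Answer: 2

Derivation:
Step 0: p0@(5,2) p1@(5,5) p2@(2,4) p3@(3,3) p4@(1,2) -> at (0,2): 0 [-], cum=0
Step 1: p0@(4,2) p1@(4,5) p2@(1,4) p3@(2,3) p4@(0,2) -> at (0,2): 1 [p4], cum=1
Step 2: p0@(3,2) p1@(3,5) p2@(0,4) p3@(1,3) p4@ESC -> at (0,2): 0 [-], cum=1
Step 3: p0@(2,2) p1@(2,5) p2@ESC p3@ESC p4@ESC -> at (0,2): 0 [-], cum=1
Step 4: p0@(1,2) p1@(1,5) p2@ESC p3@ESC p4@ESC -> at (0,2): 0 [-], cum=1
Step 5: p0@(0,2) p1@(0,5) p2@ESC p3@ESC p4@ESC -> at (0,2): 1 [p0], cum=2
Step 6: p0@ESC p1@(0,4) p2@ESC p3@ESC p4@ESC -> at (0,2): 0 [-], cum=2
Step 7: p0@ESC p1@ESC p2@ESC p3@ESC p4@ESC -> at (0,2): 0 [-], cum=2
Total visits = 2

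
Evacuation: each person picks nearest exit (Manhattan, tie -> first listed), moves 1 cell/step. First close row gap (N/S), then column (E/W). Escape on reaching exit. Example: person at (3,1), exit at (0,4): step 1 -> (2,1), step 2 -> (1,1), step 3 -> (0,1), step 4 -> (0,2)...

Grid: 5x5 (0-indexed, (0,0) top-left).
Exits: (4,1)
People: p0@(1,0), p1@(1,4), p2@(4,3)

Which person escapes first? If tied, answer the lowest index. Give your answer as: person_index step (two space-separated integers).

Answer: 2 2

Derivation:
Step 1: p0:(1,0)->(2,0) | p1:(1,4)->(2,4) | p2:(4,3)->(4,2)
Step 2: p0:(2,0)->(3,0) | p1:(2,4)->(3,4) | p2:(4,2)->(4,1)->EXIT
Step 3: p0:(3,0)->(4,0) | p1:(3,4)->(4,4) | p2:escaped
Step 4: p0:(4,0)->(4,1)->EXIT | p1:(4,4)->(4,3) | p2:escaped
Step 5: p0:escaped | p1:(4,3)->(4,2) | p2:escaped
Step 6: p0:escaped | p1:(4,2)->(4,1)->EXIT | p2:escaped
Exit steps: [4, 6, 2]
First to escape: p2 at step 2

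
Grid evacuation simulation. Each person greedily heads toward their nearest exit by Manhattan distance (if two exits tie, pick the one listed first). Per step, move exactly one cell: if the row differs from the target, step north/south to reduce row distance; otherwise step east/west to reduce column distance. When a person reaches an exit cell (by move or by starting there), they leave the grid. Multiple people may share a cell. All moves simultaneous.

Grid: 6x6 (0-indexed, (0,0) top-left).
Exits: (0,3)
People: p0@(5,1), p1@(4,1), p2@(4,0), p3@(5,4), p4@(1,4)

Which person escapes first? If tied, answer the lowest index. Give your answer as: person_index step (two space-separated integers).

Answer: 4 2

Derivation:
Step 1: p0:(5,1)->(4,1) | p1:(4,1)->(3,1) | p2:(4,0)->(3,0) | p3:(5,4)->(4,4) | p4:(1,4)->(0,4)
Step 2: p0:(4,1)->(3,1) | p1:(3,1)->(2,1) | p2:(3,0)->(2,0) | p3:(4,4)->(3,4) | p4:(0,4)->(0,3)->EXIT
Step 3: p0:(3,1)->(2,1) | p1:(2,1)->(1,1) | p2:(2,0)->(1,0) | p3:(3,4)->(2,4) | p4:escaped
Step 4: p0:(2,1)->(1,1) | p1:(1,1)->(0,1) | p2:(1,0)->(0,0) | p3:(2,4)->(1,4) | p4:escaped
Step 5: p0:(1,1)->(0,1) | p1:(0,1)->(0,2) | p2:(0,0)->(0,1) | p3:(1,4)->(0,4) | p4:escaped
Step 6: p0:(0,1)->(0,2) | p1:(0,2)->(0,3)->EXIT | p2:(0,1)->(0,2) | p3:(0,4)->(0,3)->EXIT | p4:escaped
Step 7: p0:(0,2)->(0,3)->EXIT | p1:escaped | p2:(0,2)->(0,3)->EXIT | p3:escaped | p4:escaped
Exit steps: [7, 6, 7, 6, 2]
First to escape: p4 at step 2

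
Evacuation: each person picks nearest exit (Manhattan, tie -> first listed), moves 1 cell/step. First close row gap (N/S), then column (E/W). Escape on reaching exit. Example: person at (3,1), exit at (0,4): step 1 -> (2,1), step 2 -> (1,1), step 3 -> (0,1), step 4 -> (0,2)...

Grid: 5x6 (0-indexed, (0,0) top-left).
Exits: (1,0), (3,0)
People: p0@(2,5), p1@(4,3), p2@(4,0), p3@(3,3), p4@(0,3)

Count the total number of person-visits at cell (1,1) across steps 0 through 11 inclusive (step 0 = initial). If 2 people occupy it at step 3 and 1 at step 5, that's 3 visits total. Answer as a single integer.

Answer: 2

Derivation:
Step 0: p0@(2,5) p1@(4,3) p2@(4,0) p3@(3,3) p4@(0,3) -> at (1,1): 0 [-], cum=0
Step 1: p0@(1,5) p1@(3,3) p2@ESC p3@(3,2) p4@(1,3) -> at (1,1): 0 [-], cum=0
Step 2: p0@(1,4) p1@(3,2) p2@ESC p3@(3,1) p4@(1,2) -> at (1,1): 0 [-], cum=0
Step 3: p0@(1,3) p1@(3,1) p2@ESC p3@ESC p4@(1,1) -> at (1,1): 1 [p4], cum=1
Step 4: p0@(1,2) p1@ESC p2@ESC p3@ESC p4@ESC -> at (1,1): 0 [-], cum=1
Step 5: p0@(1,1) p1@ESC p2@ESC p3@ESC p4@ESC -> at (1,1): 1 [p0], cum=2
Step 6: p0@ESC p1@ESC p2@ESC p3@ESC p4@ESC -> at (1,1): 0 [-], cum=2
Total visits = 2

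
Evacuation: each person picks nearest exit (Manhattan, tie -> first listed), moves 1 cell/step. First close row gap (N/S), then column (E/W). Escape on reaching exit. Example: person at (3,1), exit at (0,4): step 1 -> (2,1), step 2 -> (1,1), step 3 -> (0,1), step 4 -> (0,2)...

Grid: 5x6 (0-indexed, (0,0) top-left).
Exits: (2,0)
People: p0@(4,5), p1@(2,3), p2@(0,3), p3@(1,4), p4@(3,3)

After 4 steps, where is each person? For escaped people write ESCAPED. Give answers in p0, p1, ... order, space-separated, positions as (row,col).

Step 1: p0:(4,5)->(3,5) | p1:(2,3)->(2,2) | p2:(0,3)->(1,3) | p3:(1,4)->(2,4) | p4:(3,3)->(2,3)
Step 2: p0:(3,5)->(2,5) | p1:(2,2)->(2,1) | p2:(1,3)->(2,3) | p3:(2,4)->(2,3) | p4:(2,3)->(2,2)
Step 3: p0:(2,5)->(2,4) | p1:(2,1)->(2,0)->EXIT | p2:(2,3)->(2,2) | p3:(2,3)->(2,2) | p4:(2,2)->(2,1)
Step 4: p0:(2,4)->(2,3) | p1:escaped | p2:(2,2)->(2,1) | p3:(2,2)->(2,1) | p4:(2,1)->(2,0)->EXIT

(2,3) ESCAPED (2,1) (2,1) ESCAPED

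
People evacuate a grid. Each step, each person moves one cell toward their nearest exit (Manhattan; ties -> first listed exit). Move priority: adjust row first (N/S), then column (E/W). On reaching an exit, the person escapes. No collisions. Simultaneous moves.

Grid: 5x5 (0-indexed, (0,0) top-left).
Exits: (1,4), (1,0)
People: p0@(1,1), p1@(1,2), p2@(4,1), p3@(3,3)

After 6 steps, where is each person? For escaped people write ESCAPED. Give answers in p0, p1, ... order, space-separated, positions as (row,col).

Step 1: p0:(1,1)->(1,0)->EXIT | p1:(1,2)->(1,3) | p2:(4,1)->(3,1) | p3:(3,3)->(2,3)
Step 2: p0:escaped | p1:(1,3)->(1,4)->EXIT | p2:(3,1)->(2,1) | p3:(2,3)->(1,3)
Step 3: p0:escaped | p1:escaped | p2:(2,1)->(1,1) | p3:(1,3)->(1,4)->EXIT
Step 4: p0:escaped | p1:escaped | p2:(1,1)->(1,0)->EXIT | p3:escaped

ESCAPED ESCAPED ESCAPED ESCAPED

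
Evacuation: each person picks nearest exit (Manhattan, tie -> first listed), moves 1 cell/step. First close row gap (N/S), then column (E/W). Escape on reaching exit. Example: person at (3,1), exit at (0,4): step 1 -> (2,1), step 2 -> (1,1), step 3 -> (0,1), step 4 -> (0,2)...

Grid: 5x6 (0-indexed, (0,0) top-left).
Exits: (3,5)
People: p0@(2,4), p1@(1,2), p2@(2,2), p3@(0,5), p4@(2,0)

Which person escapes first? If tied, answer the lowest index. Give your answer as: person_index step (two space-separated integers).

Step 1: p0:(2,4)->(3,4) | p1:(1,2)->(2,2) | p2:(2,2)->(3,2) | p3:(0,5)->(1,5) | p4:(2,0)->(3,0)
Step 2: p0:(3,4)->(3,5)->EXIT | p1:(2,2)->(3,2) | p2:(3,2)->(3,3) | p3:(1,5)->(2,5) | p4:(3,0)->(3,1)
Step 3: p0:escaped | p1:(3,2)->(3,3) | p2:(3,3)->(3,4) | p3:(2,5)->(3,5)->EXIT | p4:(3,1)->(3,2)
Step 4: p0:escaped | p1:(3,3)->(3,4) | p2:(3,4)->(3,5)->EXIT | p3:escaped | p4:(3,2)->(3,3)
Step 5: p0:escaped | p1:(3,4)->(3,5)->EXIT | p2:escaped | p3:escaped | p4:(3,3)->(3,4)
Step 6: p0:escaped | p1:escaped | p2:escaped | p3:escaped | p4:(3,4)->(3,5)->EXIT
Exit steps: [2, 5, 4, 3, 6]
First to escape: p0 at step 2

Answer: 0 2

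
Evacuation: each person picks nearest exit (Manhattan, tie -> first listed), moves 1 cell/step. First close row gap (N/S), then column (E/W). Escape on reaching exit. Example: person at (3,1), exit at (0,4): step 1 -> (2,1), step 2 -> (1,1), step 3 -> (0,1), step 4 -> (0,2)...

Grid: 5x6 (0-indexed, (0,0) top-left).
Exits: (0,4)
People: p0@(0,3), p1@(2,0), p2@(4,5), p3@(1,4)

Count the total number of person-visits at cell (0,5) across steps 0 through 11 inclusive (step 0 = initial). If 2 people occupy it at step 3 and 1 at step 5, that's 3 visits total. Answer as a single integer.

Step 0: p0@(0,3) p1@(2,0) p2@(4,5) p3@(1,4) -> at (0,5): 0 [-], cum=0
Step 1: p0@ESC p1@(1,0) p2@(3,5) p3@ESC -> at (0,5): 0 [-], cum=0
Step 2: p0@ESC p1@(0,0) p2@(2,5) p3@ESC -> at (0,5): 0 [-], cum=0
Step 3: p0@ESC p1@(0,1) p2@(1,5) p3@ESC -> at (0,5): 0 [-], cum=0
Step 4: p0@ESC p1@(0,2) p2@(0,5) p3@ESC -> at (0,5): 1 [p2], cum=1
Step 5: p0@ESC p1@(0,3) p2@ESC p3@ESC -> at (0,5): 0 [-], cum=1
Step 6: p0@ESC p1@ESC p2@ESC p3@ESC -> at (0,5): 0 [-], cum=1
Total visits = 1

Answer: 1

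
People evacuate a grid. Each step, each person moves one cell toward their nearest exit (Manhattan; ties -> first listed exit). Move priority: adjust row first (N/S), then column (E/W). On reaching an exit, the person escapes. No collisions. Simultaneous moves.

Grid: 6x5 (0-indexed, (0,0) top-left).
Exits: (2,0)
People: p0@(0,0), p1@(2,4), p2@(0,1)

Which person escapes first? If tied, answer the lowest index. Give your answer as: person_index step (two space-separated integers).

Step 1: p0:(0,0)->(1,0) | p1:(2,4)->(2,3) | p2:(0,1)->(1,1)
Step 2: p0:(1,0)->(2,0)->EXIT | p1:(2,3)->(2,2) | p2:(1,1)->(2,1)
Step 3: p0:escaped | p1:(2,2)->(2,1) | p2:(2,1)->(2,0)->EXIT
Step 4: p0:escaped | p1:(2,1)->(2,0)->EXIT | p2:escaped
Exit steps: [2, 4, 3]
First to escape: p0 at step 2

Answer: 0 2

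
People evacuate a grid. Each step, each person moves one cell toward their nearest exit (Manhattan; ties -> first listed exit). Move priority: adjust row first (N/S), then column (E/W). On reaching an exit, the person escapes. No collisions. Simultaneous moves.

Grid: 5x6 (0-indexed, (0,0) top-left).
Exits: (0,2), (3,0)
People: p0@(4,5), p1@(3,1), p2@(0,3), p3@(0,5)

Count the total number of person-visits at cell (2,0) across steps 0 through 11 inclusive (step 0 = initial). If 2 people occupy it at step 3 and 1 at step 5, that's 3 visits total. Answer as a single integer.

Answer: 0

Derivation:
Step 0: p0@(4,5) p1@(3,1) p2@(0,3) p3@(0,5) -> at (2,0): 0 [-], cum=0
Step 1: p0@(3,5) p1@ESC p2@ESC p3@(0,4) -> at (2,0): 0 [-], cum=0
Step 2: p0@(3,4) p1@ESC p2@ESC p3@(0,3) -> at (2,0): 0 [-], cum=0
Step 3: p0@(3,3) p1@ESC p2@ESC p3@ESC -> at (2,0): 0 [-], cum=0
Step 4: p0@(3,2) p1@ESC p2@ESC p3@ESC -> at (2,0): 0 [-], cum=0
Step 5: p0@(3,1) p1@ESC p2@ESC p3@ESC -> at (2,0): 0 [-], cum=0
Step 6: p0@ESC p1@ESC p2@ESC p3@ESC -> at (2,0): 0 [-], cum=0
Total visits = 0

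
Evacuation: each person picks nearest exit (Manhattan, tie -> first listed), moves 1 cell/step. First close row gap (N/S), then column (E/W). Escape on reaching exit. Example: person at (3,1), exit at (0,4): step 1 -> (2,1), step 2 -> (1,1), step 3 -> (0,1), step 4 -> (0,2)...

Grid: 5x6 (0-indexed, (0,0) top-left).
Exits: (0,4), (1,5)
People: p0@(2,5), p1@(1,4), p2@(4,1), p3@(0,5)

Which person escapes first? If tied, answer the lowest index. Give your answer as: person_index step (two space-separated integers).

Answer: 0 1

Derivation:
Step 1: p0:(2,5)->(1,5)->EXIT | p1:(1,4)->(0,4)->EXIT | p2:(4,1)->(3,1) | p3:(0,5)->(0,4)->EXIT
Step 2: p0:escaped | p1:escaped | p2:(3,1)->(2,1) | p3:escaped
Step 3: p0:escaped | p1:escaped | p2:(2,1)->(1,1) | p3:escaped
Step 4: p0:escaped | p1:escaped | p2:(1,1)->(0,1) | p3:escaped
Step 5: p0:escaped | p1:escaped | p2:(0,1)->(0,2) | p3:escaped
Step 6: p0:escaped | p1:escaped | p2:(0,2)->(0,3) | p3:escaped
Step 7: p0:escaped | p1:escaped | p2:(0,3)->(0,4)->EXIT | p3:escaped
Exit steps: [1, 1, 7, 1]
First to escape: p0 at step 1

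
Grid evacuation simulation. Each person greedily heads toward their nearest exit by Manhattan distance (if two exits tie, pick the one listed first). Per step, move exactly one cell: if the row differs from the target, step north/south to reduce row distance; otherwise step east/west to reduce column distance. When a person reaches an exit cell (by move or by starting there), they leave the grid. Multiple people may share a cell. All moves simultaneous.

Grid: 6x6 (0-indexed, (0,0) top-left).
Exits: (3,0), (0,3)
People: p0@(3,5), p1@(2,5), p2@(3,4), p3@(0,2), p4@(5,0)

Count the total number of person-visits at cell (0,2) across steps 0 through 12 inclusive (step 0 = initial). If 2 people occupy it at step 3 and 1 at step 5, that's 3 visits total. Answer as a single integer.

Step 0: p0@(3,5) p1@(2,5) p2@(3,4) p3@(0,2) p4@(5,0) -> at (0,2): 1 [p3], cum=1
Step 1: p0@(3,4) p1@(1,5) p2@(3,3) p3@ESC p4@(4,0) -> at (0,2): 0 [-], cum=1
Step 2: p0@(3,3) p1@(0,5) p2@(3,2) p3@ESC p4@ESC -> at (0,2): 0 [-], cum=1
Step 3: p0@(3,2) p1@(0,4) p2@(3,1) p3@ESC p4@ESC -> at (0,2): 0 [-], cum=1
Step 4: p0@(3,1) p1@ESC p2@ESC p3@ESC p4@ESC -> at (0,2): 0 [-], cum=1
Step 5: p0@ESC p1@ESC p2@ESC p3@ESC p4@ESC -> at (0,2): 0 [-], cum=1
Total visits = 1

Answer: 1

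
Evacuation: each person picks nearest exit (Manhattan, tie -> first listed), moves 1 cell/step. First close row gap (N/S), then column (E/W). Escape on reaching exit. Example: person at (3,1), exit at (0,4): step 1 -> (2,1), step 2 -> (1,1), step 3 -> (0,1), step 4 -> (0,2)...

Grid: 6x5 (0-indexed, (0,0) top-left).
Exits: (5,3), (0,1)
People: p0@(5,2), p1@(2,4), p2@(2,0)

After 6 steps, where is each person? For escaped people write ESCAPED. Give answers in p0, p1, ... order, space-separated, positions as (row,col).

Step 1: p0:(5,2)->(5,3)->EXIT | p1:(2,4)->(3,4) | p2:(2,0)->(1,0)
Step 2: p0:escaped | p1:(3,4)->(4,4) | p2:(1,0)->(0,0)
Step 3: p0:escaped | p1:(4,4)->(5,4) | p2:(0,0)->(0,1)->EXIT
Step 4: p0:escaped | p1:(5,4)->(5,3)->EXIT | p2:escaped

ESCAPED ESCAPED ESCAPED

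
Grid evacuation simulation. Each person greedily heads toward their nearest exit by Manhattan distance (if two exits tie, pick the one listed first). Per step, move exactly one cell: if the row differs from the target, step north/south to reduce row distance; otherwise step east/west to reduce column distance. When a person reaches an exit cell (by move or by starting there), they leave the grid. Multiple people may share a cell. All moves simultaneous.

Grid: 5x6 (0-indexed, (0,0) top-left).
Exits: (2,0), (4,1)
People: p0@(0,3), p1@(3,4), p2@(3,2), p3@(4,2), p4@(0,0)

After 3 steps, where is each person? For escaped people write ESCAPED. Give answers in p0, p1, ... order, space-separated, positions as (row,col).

Step 1: p0:(0,3)->(1,3) | p1:(3,4)->(4,4) | p2:(3,2)->(4,2) | p3:(4,2)->(4,1)->EXIT | p4:(0,0)->(1,0)
Step 2: p0:(1,3)->(2,3) | p1:(4,4)->(4,3) | p2:(4,2)->(4,1)->EXIT | p3:escaped | p4:(1,0)->(2,0)->EXIT
Step 3: p0:(2,3)->(2,2) | p1:(4,3)->(4,2) | p2:escaped | p3:escaped | p4:escaped

(2,2) (4,2) ESCAPED ESCAPED ESCAPED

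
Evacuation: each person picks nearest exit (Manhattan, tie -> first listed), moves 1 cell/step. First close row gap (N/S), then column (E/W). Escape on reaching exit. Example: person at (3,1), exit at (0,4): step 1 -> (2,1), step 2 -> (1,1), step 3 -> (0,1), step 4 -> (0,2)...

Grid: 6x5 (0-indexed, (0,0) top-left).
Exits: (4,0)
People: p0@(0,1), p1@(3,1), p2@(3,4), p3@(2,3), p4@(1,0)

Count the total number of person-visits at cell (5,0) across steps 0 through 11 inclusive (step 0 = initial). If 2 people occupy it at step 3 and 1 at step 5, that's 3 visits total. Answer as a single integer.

Answer: 0

Derivation:
Step 0: p0@(0,1) p1@(3,1) p2@(3,4) p3@(2,3) p4@(1,0) -> at (5,0): 0 [-], cum=0
Step 1: p0@(1,1) p1@(4,1) p2@(4,4) p3@(3,3) p4@(2,0) -> at (5,0): 0 [-], cum=0
Step 2: p0@(2,1) p1@ESC p2@(4,3) p3@(4,3) p4@(3,0) -> at (5,0): 0 [-], cum=0
Step 3: p0@(3,1) p1@ESC p2@(4,2) p3@(4,2) p4@ESC -> at (5,0): 0 [-], cum=0
Step 4: p0@(4,1) p1@ESC p2@(4,1) p3@(4,1) p4@ESC -> at (5,0): 0 [-], cum=0
Step 5: p0@ESC p1@ESC p2@ESC p3@ESC p4@ESC -> at (5,0): 0 [-], cum=0
Total visits = 0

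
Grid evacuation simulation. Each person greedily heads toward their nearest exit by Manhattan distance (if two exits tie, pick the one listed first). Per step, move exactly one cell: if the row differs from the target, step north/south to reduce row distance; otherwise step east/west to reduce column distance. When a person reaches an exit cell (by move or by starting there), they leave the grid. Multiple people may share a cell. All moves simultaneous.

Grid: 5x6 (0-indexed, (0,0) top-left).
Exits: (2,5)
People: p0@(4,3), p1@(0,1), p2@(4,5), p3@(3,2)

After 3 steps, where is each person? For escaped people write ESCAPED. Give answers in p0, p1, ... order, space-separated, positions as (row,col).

Step 1: p0:(4,3)->(3,3) | p1:(0,1)->(1,1) | p2:(4,5)->(3,5) | p3:(3,2)->(2,2)
Step 2: p0:(3,3)->(2,3) | p1:(1,1)->(2,1) | p2:(3,5)->(2,5)->EXIT | p3:(2,2)->(2,3)
Step 3: p0:(2,3)->(2,4) | p1:(2,1)->(2,2) | p2:escaped | p3:(2,3)->(2,4)

(2,4) (2,2) ESCAPED (2,4)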